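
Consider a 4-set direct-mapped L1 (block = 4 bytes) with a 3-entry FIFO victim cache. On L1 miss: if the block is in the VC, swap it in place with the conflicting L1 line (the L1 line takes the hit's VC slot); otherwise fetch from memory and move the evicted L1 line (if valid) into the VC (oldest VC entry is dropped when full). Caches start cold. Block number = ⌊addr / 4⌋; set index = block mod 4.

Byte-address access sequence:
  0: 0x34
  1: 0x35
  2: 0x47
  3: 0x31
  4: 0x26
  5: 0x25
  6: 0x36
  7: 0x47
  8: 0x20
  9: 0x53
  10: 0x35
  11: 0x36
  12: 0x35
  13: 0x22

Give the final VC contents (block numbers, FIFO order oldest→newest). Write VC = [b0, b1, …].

VC = [17, 12, 20]

0: 0x34 (blk 13, set 1) → MISS  vc=[]
1: 0x35 (blk 13, set 1) → L1-HIT  vc=[]
2: 0x47 (blk 17, set 1) → MISS  vc=[13]
3: 0x31 (blk 12, set 0) → MISS  vc=[13]
4: 0x26 (blk 9, set 1) → MISS  vc=[13, 17]
5: 0x25 (blk 9, set 1) → L1-HIT  vc=[13, 17]
6: 0x36 (blk 13, set 1) → VC-HIT  vc=[9, 17]
7: 0x47 (blk 17, set 1) → VC-HIT  vc=[9, 13]
8: 0x20 (blk 8, set 0) → MISS  vc=[9, 13, 12]
9: 0x53 (blk 20, set 0) → MISS  vc=[13, 12, 8]
10: 0x35 (blk 13, set 1) → VC-HIT  vc=[17, 12, 8]
11: 0x36 (blk 13, set 1) → L1-HIT  vc=[17, 12, 8]
12: 0x35 (blk 13, set 1) → L1-HIT  vc=[17, 12, 8]
13: 0x22 (blk 8, set 0) → VC-HIT  vc=[17, 12, 20]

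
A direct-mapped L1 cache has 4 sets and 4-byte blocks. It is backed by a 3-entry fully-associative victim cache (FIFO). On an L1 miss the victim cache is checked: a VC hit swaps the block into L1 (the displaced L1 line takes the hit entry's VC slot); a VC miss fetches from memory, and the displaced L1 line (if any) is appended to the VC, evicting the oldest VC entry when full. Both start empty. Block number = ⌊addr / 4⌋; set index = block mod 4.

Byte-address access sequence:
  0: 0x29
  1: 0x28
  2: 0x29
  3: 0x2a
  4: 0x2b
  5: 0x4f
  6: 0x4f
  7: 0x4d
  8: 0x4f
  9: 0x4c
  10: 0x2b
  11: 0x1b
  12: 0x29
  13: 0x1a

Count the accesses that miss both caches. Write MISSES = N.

MISSES = 3

  [0] addr=0x29 blk=10 s=2: MISS | VC []
  [1] addr=0x28 blk=10 s=2: L1-HIT | VC []
  [2] addr=0x29 blk=10 s=2: L1-HIT | VC []
  [3] addr=0x2a blk=10 s=2: L1-HIT | VC []
  [4] addr=0x2b blk=10 s=2: L1-HIT | VC []
  [5] addr=0x4f blk=19 s=3: MISS | VC []
  [6] addr=0x4f blk=19 s=3: L1-HIT | VC []
  [7] addr=0x4d blk=19 s=3: L1-HIT | VC []
  [8] addr=0x4f blk=19 s=3: L1-HIT | VC []
  [9] addr=0x4c blk=19 s=3: L1-HIT | VC []
  [10] addr=0x2b blk=10 s=2: L1-HIT | VC []
  [11] addr=0x1b blk=6 s=2: MISS | VC [10]
  [12] addr=0x29 blk=10 s=2: VC-HIT | VC [6]
  [13] addr=0x1a blk=6 s=2: VC-HIT | VC [10]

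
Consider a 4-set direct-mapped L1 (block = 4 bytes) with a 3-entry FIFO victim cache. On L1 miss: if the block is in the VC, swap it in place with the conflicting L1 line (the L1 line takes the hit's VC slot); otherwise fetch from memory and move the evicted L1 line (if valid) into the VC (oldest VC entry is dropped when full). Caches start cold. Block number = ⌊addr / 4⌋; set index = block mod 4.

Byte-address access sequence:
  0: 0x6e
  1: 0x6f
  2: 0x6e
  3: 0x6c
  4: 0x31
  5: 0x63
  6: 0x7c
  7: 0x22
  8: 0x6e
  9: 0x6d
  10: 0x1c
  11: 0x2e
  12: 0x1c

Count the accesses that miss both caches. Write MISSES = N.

MISSES = 7

0: 0x6e (blk 27, set 3) → MISS  vc=[]
1: 0x6f (blk 27, set 3) → L1-HIT  vc=[]
2: 0x6e (blk 27, set 3) → L1-HIT  vc=[]
3: 0x6c (blk 27, set 3) → L1-HIT  vc=[]
4: 0x31 (blk 12, set 0) → MISS  vc=[]
5: 0x63 (blk 24, set 0) → MISS  vc=[12]
6: 0x7c (blk 31, set 3) → MISS  vc=[12, 27]
7: 0x22 (blk 8, set 0) → MISS  vc=[12, 27, 24]
8: 0x6e (blk 27, set 3) → VC-HIT  vc=[12, 31, 24]
9: 0x6d (blk 27, set 3) → L1-HIT  vc=[12, 31, 24]
10: 0x1c (blk 7, set 3) → MISS  vc=[31, 24, 27]
11: 0x2e (blk 11, set 3) → MISS  vc=[24, 27, 7]
12: 0x1c (blk 7, set 3) → VC-HIT  vc=[24, 27, 11]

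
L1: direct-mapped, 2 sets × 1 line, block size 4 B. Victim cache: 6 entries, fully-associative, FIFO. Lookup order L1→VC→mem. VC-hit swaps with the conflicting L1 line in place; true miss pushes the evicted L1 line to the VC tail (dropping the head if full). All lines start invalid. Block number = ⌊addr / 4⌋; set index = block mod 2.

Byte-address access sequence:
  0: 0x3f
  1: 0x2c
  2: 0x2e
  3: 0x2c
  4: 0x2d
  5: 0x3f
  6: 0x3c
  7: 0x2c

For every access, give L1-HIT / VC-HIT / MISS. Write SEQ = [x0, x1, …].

0: 0x3f (blk 15, set 1) → MISS  vc=[]
1: 0x2c (blk 11, set 1) → MISS  vc=[15]
2: 0x2e (blk 11, set 1) → L1-HIT  vc=[15]
3: 0x2c (blk 11, set 1) → L1-HIT  vc=[15]
4: 0x2d (blk 11, set 1) → L1-HIT  vc=[15]
5: 0x3f (blk 15, set 1) → VC-HIT  vc=[11]
6: 0x3c (blk 15, set 1) → L1-HIT  vc=[11]
7: 0x2c (blk 11, set 1) → VC-HIT  vc=[15]

SEQ = [MISS, MISS, L1-HIT, L1-HIT, L1-HIT, VC-HIT, L1-HIT, VC-HIT]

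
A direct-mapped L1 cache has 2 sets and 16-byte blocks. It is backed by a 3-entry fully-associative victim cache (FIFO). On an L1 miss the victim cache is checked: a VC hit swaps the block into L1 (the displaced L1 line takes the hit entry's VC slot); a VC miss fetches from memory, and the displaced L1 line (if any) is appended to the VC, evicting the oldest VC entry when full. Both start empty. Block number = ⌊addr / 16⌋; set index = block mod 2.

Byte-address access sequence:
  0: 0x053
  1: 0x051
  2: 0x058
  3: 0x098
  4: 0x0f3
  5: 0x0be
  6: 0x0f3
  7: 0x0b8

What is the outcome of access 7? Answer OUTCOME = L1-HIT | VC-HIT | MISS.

0: 0x53 (blk 5, set 1) → MISS  vc=[]
1: 0x51 (blk 5, set 1) → L1-HIT  vc=[]
2: 0x58 (blk 5, set 1) → L1-HIT  vc=[]
3: 0x98 (blk 9, set 1) → MISS  vc=[5]
4: 0xf3 (blk 15, set 1) → MISS  vc=[5, 9]
5: 0xbe (blk 11, set 1) → MISS  vc=[5, 9, 15]
6: 0xf3 (blk 15, set 1) → VC-HIT  vc=[5, 9, 11]
7: 0xb8 (blk 11, set 1) → VC-HIT  vc=[5, 9, 15]

OUTCOME = VC-HIT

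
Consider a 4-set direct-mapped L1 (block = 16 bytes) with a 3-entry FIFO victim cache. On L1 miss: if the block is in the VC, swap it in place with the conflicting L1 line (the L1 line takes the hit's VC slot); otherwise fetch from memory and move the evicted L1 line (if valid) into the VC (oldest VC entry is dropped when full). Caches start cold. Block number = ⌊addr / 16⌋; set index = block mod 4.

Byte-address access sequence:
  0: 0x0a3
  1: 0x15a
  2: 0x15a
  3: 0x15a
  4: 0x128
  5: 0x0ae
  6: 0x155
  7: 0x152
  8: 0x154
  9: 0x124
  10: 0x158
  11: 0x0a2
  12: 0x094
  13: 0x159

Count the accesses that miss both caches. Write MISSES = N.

#0 0xa3→b10/s2 MISS; vc=[]
#1 0x15a→b21/s1 MISS; vc=[]
#2 0x15a→b21/s1 L1-HIT; vc=[]
#3 0x15a→b21/s1 L1-HIT; vc=[]
#4 0x128→b18/s2 MISS; vc=[10]
#5 0xae→b10/s2 VC-HIT; vc=[18]
#6 0x155→b21/s1 L1-HIT; vc=[18]
#7 0x152→b21/s1 L1-HIT; vc=[18]
#8 0x154→b21/s1 L1-HIT; vc=[18]
#9 0x124→b18/s2 VC-HIT; vc=[10]
#10 0x158→b21/s1 L1-HIT; vc=[10]
#11 0xa2→b10/s2 VC-HIT; vc=[18]
#12 0x94→b9/s1 MISS; vc=[18,21]
#13 0x159→b21/s1 VC-HIT; vc=[18,9]

MISSES = 4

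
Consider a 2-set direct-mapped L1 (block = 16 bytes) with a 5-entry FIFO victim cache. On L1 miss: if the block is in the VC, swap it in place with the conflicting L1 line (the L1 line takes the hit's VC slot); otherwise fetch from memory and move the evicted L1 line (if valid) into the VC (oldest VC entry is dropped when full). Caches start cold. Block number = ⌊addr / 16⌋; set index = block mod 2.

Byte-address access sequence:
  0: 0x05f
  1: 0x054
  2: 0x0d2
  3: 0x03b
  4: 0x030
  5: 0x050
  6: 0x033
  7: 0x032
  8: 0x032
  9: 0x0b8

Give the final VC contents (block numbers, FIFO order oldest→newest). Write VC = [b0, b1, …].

0: 0x5f (blk 5, set 1) → MISS  vc=[]
1: 0x54 (blk 5, set 1) → L1-HIT  vc=[]
2: 0xd2 (blk 13, set 1) → MISS  vc=[5]
3: 0x3b (blk 3, set 1) → MISS  vc=[5, 13]
4: 0x30 (blk 3, set 1) → L1-HIT  vc=[5, 13]
5: 0x50 (blk 5, set 1) → VC-HIT  vc=[3, 13]
6: 0x33 (blk 3, set 1) → VC-HIT  vc=[5, 13]
7: 0x32 (blk 3, set 1) → L1-HIT  vc=[5, 13]
8: 0x32 (blk 3, set 1) → L1-HIT  vc=[5, 13]
9: 0xb8 (blk 11, set 1) → MISS  vc=[5, 13, 3]

VC = [5, 13, 3]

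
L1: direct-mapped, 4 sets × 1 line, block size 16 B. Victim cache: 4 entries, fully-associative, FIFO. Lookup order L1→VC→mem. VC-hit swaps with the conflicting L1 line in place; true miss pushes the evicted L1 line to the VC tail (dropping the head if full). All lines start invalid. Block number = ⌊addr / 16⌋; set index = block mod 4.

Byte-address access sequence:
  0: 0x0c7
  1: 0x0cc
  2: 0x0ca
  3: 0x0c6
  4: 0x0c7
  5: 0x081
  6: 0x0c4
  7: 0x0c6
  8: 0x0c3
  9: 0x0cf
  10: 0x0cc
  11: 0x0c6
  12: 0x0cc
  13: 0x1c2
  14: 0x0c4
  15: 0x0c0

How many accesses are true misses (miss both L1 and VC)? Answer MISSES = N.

MISSES = 3

0: 0xc7 (blk 12, set 0) → MISS  vc=[]
1: 0xcc (blk 12, set 0) → L1-HIT  vc=[]
2: 0xca (blk 12, set 0) → L1-HIT  vc=[]
3: 0xc6 (blk 12, set 0) → L1-HIT  vc=[]
4: 0xc7 (blk 12, set 0) → L1-HIT  vc=[]
5: 0x81 (blk 8, set 0) → MISS  vc=[12]
6: 0xc4 (blk 12, set 0) → VC-HIT  vc=[8]
7: 0xc6 (blk 12, set 0) → L1-HIT  vc=[8]
8: 0xc3 (blk 12, set 0) → L1-HIT  vc=[8]
9: 0xcf (blk 12, set 0) → L1-HIT  vc=[8]
10: 0xcc (blk 12, set 0) → L1-HIT  vc=[8]
11: 0xc6 (blk 12, set 0) → L1-HIT  vc=[8]
12: 0xcc (blk 12, set 0) → L1-HIT  vc=[8]
13: 0x1c2 (blk 28, set 0) → MISS  vc=[8, 12]
14: 0xc4 (blk 12, set 0) → VC-HIT  vc=[8, 28]
15: 0xc0 (blk 12, set 0) → L1-HIT  vc=[8, 28]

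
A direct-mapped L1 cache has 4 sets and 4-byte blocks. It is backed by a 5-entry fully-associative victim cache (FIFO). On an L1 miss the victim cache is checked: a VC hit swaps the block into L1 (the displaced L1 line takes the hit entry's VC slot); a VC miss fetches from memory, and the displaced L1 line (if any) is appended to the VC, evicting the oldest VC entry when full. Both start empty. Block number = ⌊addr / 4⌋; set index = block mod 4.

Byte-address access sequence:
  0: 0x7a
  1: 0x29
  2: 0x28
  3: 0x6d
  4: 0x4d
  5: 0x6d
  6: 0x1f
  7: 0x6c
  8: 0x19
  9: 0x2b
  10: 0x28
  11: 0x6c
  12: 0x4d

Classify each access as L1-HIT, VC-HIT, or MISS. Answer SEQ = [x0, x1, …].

  [0] addr=0x7a blk=30 s=2: MISS | VC []
  [1] addr=0x29 blk=10 s=2: MISS | VC [30]
  [2] addr=0x28 blk=10 s=2: L1-HIT | VC [30]
  [3] addr=0x6d blk=27 s=3: MISS | VC [30]
  [4] addr=0x4d blk=19 s=3: MISS | VC [30, 27]
  [5] addr=0x6d blk=27 s=3: VC-HIT | VC [30, 19]
  [6] addr=0x1f blk=7 s=3: MISS | VC [30, 19, 27]
  [7] addr=0x6c blk=27 s=3: VC-HIT | VC [30, 19, 7]
  [8] addr=0x19 blk=6 s=2: MISS | VC [30, 19, 7, 10]
  [9] addr=0x2b blk=10 s=2: VC-HIT | VC [30, 19, 7, 6]
  [10] addr=0x28 blk=10 s=2: L1-HIT | VC [30, 19, 7, 6]
  [11] addr=0x6c blk=27 s=3: L1-HIT | VC [30, 19, 7, 6]
  [12] addr=0x4d blk=19 s=3: VC-HIT | VC [30, 27, 7, 6]

SEQ = [MISS, MISS, L1-HIT, MISS, MISS, VC-HIT, MISS, VC-HIT, MISS, VC-HIT, L1-HIT, L1-HIT, VC-HIT]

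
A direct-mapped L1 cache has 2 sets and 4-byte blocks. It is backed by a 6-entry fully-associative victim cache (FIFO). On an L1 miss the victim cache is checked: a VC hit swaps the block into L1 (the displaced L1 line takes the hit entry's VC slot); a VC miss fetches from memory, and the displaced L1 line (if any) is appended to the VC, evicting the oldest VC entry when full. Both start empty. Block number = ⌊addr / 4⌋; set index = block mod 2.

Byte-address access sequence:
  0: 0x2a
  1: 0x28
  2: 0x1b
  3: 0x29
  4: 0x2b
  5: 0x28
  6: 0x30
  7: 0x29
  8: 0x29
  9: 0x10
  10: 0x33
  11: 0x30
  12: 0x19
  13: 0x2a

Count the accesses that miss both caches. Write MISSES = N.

MISSES = 4

#0 0x2a→b10/s0 MISS; vc=[]
#1 0x28→b10/s0 L1-HIT; vc=[]
#2 0x1b→b6/s0 MISS; vc=[10]
#3 0x29→b10/s0 VC-HIT; vc=[6]
#4 0x2b→b10/s0 L1-HIT; vc=[6]
#5 0x28→b10/s0 L1-HIT; vc=[6]
#6 0x30→b12/s0 MISS; vc=[6,10]
#7 0x29→b10/s0 VC-HIT; vc=[6,12]
#8 0x29→b10/s0 L1-HIT; vc=[6,12]
#9 0x10→b4/s0 MISS; vc=[6,12,10]
#10 0x33→b12/s0 VC-HIT; vc=[6,4,10]
#11 0x30→b12/s0 L1-HIT; vc=[6,4,10]
#12 0x19→b6/s0 VC-HIT; vc=[12,4,10]
#13 0x2a→b10/s0 VC-HIT; vc=[12,4,6]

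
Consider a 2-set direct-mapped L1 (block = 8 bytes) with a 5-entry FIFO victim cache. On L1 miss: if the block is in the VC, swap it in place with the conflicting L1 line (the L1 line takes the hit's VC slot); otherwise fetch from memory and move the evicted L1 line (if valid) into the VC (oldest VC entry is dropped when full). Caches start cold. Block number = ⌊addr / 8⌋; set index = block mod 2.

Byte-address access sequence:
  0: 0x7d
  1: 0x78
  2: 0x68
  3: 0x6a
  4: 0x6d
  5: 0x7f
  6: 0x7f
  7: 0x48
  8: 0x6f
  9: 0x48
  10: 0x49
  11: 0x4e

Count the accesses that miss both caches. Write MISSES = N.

MISSES = 3

0: 0x7d (blk 15, set 1) → MISS  vc=[]
1: 0x78 (blk 15, set 1) → L1-HIT  vc=[]
2: 0x68 (blk 13, set 1) → MISS  vc=[15]
3: 0x6a (blk 13, set 1) → L1-HIT  vc=[15]
4: 0x6d (blk 13, set 1) → L1-HIT  vc=[15]
5: 0x7f (blk 15, set 1) → VC-HIT  vc=[13]
6: 0x7f (blk 15, set 1) → L1-HIT  vc=[13]
7: 0x48 (blk 9, set 1) → MISS  vc=[13, 15]
8: 0x6f (blk 13, set 1) → VC-HIT  vc=[9, 15]
9: 0x48 (blk 9, set 1) → VC-HIT  vc=[13, 15]
10: 0x49 (blk 9, set 1) → L1-HIT  vc=[13, 15]
11: 0x4e (blk 9, set 1) → L1-HIT  vc=[13, 15]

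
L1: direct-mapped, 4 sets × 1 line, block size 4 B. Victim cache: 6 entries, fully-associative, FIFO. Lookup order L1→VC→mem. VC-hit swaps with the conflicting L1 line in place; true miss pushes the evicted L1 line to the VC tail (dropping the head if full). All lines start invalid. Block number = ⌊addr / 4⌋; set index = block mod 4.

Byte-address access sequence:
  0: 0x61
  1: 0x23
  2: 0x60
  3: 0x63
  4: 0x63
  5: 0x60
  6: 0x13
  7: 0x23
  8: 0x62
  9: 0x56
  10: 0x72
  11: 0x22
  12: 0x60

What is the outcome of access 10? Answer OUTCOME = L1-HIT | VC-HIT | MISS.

OUTCOME = MISS

  [0] addr=0x61 blk=24 s=0: MISS | VC []
  [1] addr=0x23 blk=8 s=0: MISS | VC [24]
  [2] addr=0x60 blk=24 s=0: VC-HIT | VC [8]
  [3] addr=0x63 blk=24 s=0: L1-HIT | VC [8]
  [4] addr=0x63 blk=24 s=0: L1-HIT | VC [8]
  [5] addr=0x60 blk=24 s=0: L1-HIT | VC [8]
  [6] addr=0x13 blk=4 s=0: MISS | VC [8, 24]
  [7] addr=0x23 blk=8 s=0: VC-HIT | VC [4, 24]
  [8] addr=0x62 blk=24 s=0: VC-HIT | VC [4, 8]
  [9] addr=0x56 blk=21 s=1: MISS | VC [4, 8]
  [10] addr=0x72 blk=28 s=0: MISS | VC [4, 8, 24]
  [11] addr=0x22 blk=8 s=0: VC-HIT | VC [4, 28, 24]
  [12] addr=0x60 blk=24 s=0: VC-HIT | VC [4, 28, 8]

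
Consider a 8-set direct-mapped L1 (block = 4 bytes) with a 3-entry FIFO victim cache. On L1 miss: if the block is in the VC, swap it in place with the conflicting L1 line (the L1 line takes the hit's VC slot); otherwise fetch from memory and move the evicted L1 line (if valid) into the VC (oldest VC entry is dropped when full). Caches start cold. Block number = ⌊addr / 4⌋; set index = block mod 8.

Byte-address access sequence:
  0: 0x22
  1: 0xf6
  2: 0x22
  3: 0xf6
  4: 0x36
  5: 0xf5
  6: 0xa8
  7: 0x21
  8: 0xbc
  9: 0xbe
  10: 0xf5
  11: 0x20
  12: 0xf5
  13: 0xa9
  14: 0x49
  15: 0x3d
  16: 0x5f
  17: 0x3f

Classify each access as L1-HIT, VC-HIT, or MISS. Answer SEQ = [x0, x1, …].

#0 0x22→b8/s0 MISS; vc=[]
#1 0xf6→b61/s5 MISS; vc=[]
#2 0x22→b8/s0 L1-HIT; vc=[]
#3 0xf6→b61/s5 L1-HIT; vc=[]
#4 0x36→b13/s5 MISS; vc=[61]
#5 0xf5→b61/s5 VC-HIT; vc=[13]
#6 0xa8→b42/s2 MISS; vc=[13]
#7 0x21→b8/s0 L1-HIT; vc=[13]
#8 0xbc→b47/s7 MISS; vc=[13]
#9 0xbe→b47/s7 L1-HIT; vc=[13]
#10 0xf5→b61/s5 L1-HIT; vc=[13]
#11 0x20→b8/s0 L1-HIT; vc=[13]
#12 0xf5→b61/s5 L1-HIT; vc=[13]
#13 0xa9→b42/s2 L1-HIT; vc=[13]
#14 0x49→b18/s2 MISS; vc=[13,42]
#15 0x3d→b15/s7 MISS; vc=[13,42,47]
#16 0x5f→b23/s7 MISS; vc=[42,47,15]
#17 0x3f→b15/s7 VC-HIT; vc=[42,47,23]

SEQ = [MISS, MISS, L1-HIT, L1-HIT, MISS, VC-HIT, MISS, L1-HIT, MISS, L1-HIT, L1-HIT, L1-HIT, L1-HIT, L1-HIT, MISS, MISS, MISS, VC-HIT]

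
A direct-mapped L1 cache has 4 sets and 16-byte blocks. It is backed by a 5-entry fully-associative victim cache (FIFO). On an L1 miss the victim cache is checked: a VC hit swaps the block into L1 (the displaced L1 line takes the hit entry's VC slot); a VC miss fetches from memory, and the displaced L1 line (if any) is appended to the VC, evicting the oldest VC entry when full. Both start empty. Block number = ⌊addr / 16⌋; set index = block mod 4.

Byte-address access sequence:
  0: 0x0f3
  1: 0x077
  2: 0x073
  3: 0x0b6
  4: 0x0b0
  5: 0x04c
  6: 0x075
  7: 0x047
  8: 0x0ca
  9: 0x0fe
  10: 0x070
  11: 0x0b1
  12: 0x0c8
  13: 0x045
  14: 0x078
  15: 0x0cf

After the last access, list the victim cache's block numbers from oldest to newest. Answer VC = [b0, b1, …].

  [0] addr=0xf3 blk=15 s=3: MISS | VC []
  [1] addr=0x77 blk=7 s=3: MISS | VC [15]
  [2] addr=0x73 blk=7 s=3: L1-HIT | VC [15]
  [3] addr=0xb6 blk=11 s=3: MISS | VC [15, 7]
  [4] addr=0xb0 blk=11 s=3: L1-HIT | VC [15, 7]
  [5] addr=0x4c blk=4 s=0: MISS | VC [15, 7]
  [6] addr=0x75 blk=7 s=3: VC-HIT | VC [15, 11]
  [7] addr=0x47 blk=4 s=0: L1-HIT | VC [15, 11]
  [8] addr=0xca blk=12 s=0: MISS | VC [15, 11, 4]
  [9] addr=0xfe blk=15 s=3: VC-HIT | VC [7, 11, 4]
  [10] addr=0x70 blk=7 s=3: VC-HIT | VC [15, 11, 4]
  [11] addr=0xb1 blk=11 s=3: VC-HIT | VC [15, 7, 4]
  [12] addr=0xc8 blk=12 s=0: L1-HIT | VC [15, 7, 4]
  [13] addr=0x45 blk=4 s=0: VC-HIT | VC [15, 7, 12]
  [14] addr=0x78 blk=7 s=3: VC-HIT | VC [15, 11, 12]
  [15] addr=0xcf blk=12 s=0: VC-HIT | VC [15, 11, 4]

VC = [15, 11, 4]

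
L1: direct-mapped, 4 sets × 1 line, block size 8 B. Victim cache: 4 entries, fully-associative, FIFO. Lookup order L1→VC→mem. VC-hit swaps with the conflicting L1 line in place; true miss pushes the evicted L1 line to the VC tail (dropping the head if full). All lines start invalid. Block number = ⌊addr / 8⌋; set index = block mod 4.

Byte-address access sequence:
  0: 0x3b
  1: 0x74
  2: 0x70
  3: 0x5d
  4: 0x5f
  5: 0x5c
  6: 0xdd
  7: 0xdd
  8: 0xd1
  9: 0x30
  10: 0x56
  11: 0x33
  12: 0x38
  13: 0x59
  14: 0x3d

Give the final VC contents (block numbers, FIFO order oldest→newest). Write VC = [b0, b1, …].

VC = [26, 10, 27, 11]

0: 0x3b (blk 7, set 3) → MISS  vc=[]
1: 0x74 (blk 14, set 2) → MISS  vc=[]
2: 0x70 (blk 14, set 2) → L1-HIT  vc=[]
3: 0x5d (blk 11, set 3) → MISS  vc=[7]
4: 0x5f (blk 11, set 3) → L1-HIT  vc=[7]
5: 0x5c (blk 11, set 3) → L1-HIT  vc=[7]
6: 0xdd (blk 27, set 3) → MISS  vc=[7, 11]
7: 0xdd (blk 27, set 3) → L1-HIT  vc=[7, 11]
8: 0xd1 (blk 26, set 2) → MISS  vc=[7, 11, 14]
9: 0x30 (blk 6, set 2) → MISS  vc=[7, 11, 14, 26]
10: 0x56 (blk 10, set 2) → MISS  vc=[11, 14, 26, 6]
11: 0x33 (blk 6, set 2) → VC-HIT  vc=[11, 14, 26, 10]
12: 0x38 (blk 7, set 3) → MISS  vc=[14, 26, 10, 27]
13: 0x59 (blk 11, set 3) → MISS  vc=[26, 10, 27, 7]
14: 0x3d (blk 7, set 3) → VC-HIT  vc=[26, 10, 27, 11]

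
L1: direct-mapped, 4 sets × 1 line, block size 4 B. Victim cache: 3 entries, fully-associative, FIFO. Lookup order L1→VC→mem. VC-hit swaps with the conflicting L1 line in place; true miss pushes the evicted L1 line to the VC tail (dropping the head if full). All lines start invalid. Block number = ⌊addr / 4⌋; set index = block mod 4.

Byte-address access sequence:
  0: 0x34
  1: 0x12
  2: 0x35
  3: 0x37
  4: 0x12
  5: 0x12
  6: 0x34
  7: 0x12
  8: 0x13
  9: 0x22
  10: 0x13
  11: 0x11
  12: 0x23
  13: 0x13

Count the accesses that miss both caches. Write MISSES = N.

MISSES = 3

  [0] addr=0x34 blk=13 s=1: MISS | VC []
  [1] addr=0x12 blk=4 s=0: MISS | VC []
  [2] addr=0x35 blk=13 s=1: L1-HIT | VC []
  [3] addr=0x37 blk=13 s=1: L1-HIT | VC []
  [4] addr=0x12 blk=4 s=0: L1-HIT | VC []
  [5] addr=0x12 blk=4 s=0: L1-HIT | VC []
  [6] addr=0x34 blk=13 s=1: L1-HIT | VC []
  [7] addr=0x12 blk=4 s=0: L1-HIT | VC []
  [8] addr=0x13 blk=4 s=0: L1-HIT | VC []
  [9] addr=0x22 blk=8 s=0: MISS | VC [4]
  [10] addr=0x13 blk=4 s=0: VC-HIT | VC [8]
  [11] addr=0x11 blk=4 s=0: L1-HIT | VC [8]
  [12] addr=0x23 blk=8 s=0: VC-HIT | VC [4]
  [13] addr=0x13 blk=4 s=0: VC-HIT | VC [8]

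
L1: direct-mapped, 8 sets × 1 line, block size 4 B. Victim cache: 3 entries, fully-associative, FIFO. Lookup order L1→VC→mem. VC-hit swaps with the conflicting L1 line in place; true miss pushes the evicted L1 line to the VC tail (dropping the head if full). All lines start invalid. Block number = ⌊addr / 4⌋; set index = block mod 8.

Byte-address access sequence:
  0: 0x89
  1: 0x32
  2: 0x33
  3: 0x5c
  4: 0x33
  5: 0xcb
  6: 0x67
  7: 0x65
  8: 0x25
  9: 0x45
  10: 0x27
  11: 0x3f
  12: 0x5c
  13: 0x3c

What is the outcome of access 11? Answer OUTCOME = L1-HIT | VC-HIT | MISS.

#0 0x89→b34/s2 MISS; vc=[]
#1 0x32→b12/s4 MISS; vc=[]
#2 0x33→b12/s4 L1-HIT; vc=[]
#3 0x5c→b23/s7 MISS; vc=[]
#4 0x33→b12/s4 L1-HIT; vc=[]
#5 0xcb→b50/s2 MISS; vc=[34]
#6 0x67→b25/s1 MISS; vc=[34]
#7 0x65→b25/s1 L1-HIT; vc=[34]
#8 0x25→b9/s1 MISS; vc=[34,25]
#9 0x45→b17/s1 MISS; vc=[34,25,9]
#10 0x27→b9/s1 VC-HIT; vc=[34,25,17]
#11 0x3f→b15/s7 MISS; vc=[25,17,23]
#12 0x5c→b23/s7 VC-HIT; vc=[25,17,15]
#13 0x3c→b15/s7 VC-HIT; vc=[25,17,23]

OUTCOME = MISS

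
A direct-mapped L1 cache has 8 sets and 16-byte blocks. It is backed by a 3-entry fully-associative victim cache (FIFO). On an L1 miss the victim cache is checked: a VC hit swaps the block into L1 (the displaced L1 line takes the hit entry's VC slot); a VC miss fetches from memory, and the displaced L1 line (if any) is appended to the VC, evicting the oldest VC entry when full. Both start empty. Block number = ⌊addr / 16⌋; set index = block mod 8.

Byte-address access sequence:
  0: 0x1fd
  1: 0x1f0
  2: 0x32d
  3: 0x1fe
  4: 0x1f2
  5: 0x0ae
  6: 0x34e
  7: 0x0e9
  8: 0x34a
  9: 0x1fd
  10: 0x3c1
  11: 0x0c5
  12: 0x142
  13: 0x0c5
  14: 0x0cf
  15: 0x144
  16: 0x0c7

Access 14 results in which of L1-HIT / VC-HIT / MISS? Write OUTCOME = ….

  [0] addr=0x1fd blk=31 s=7: MISS | VC []
  [1] addr=0x1f0 blk=31 s=7: L1-HIT | VC []
  [2] addr=0x32d blk=50 s=2: MISS | VC []
  [3] addr=0x1fe blk=31 s=7: L1-HIT | VC []
  [4] addr=0x1f2 blk=31 s=7: L1-HIT | VC []
  [5] addr=0xae blk=10 s=2: MISS | VC [50]
  [6] addr=0x34e blk=52 s=4: MISS | VC [50]
  [7] addr=0xe9 blk=14 s=6: MISS | VC [50]
  [8] addr=0x34a blk=52 s=4: L1-HIT | VC [50]
  [9] addr=0x1fd blk=31 s=7: L1-HIT | VC [50]
  [10] addr=0x3c1 blk=60 s=4: MISS | VC [50, 52]
  [11] addr=0xc5 blk=12 s=4: MISS | VC [50, 52, 60]
  [12] addr=0x142 blk=20 s=4: MISS | VC [52, 60, 12]
  [13] addr=0xc5 blk=12 s=4: VC-HIT | VC [52, 60, 20]
  [14] addr=0xcf blk=12 s=4: L1-HIT | VC [52, 60, 20]
  [15] addr=0x144 blk=20 s=4: VC-HIT | VC [52, 60, 12]
  [16] addr=0xc7 blk=12 s=4: VC-HIT | VC [52, 60, 20]

OUTCOME = L1-HIT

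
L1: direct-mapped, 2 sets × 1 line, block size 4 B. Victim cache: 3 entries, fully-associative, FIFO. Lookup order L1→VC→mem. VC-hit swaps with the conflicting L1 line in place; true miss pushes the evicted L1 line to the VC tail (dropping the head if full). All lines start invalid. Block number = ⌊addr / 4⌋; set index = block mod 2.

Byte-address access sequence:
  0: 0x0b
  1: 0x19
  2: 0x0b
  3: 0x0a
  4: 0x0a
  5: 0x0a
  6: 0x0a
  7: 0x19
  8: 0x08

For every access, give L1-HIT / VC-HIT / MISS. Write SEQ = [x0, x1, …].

SEQ = [MISS, MISS, VC-HIT, L1-HIT, L1-HIT, L1-HIT, L1-HIT, VC-HIT, VC-HIT]

  [0] addr=0xb blk=2 s=0: MISS | VC []
  [1] addr=0x19 blk=6 s=0: MISS | VC [2]
  [2] addr=0xb blk=2 s=0: VC-HIT | VC [6]
  [3] addr=0xa blk=2 s=0: L1-HIT | VC [6]
  [4] addr=0xa blk=2 s=0: L1-HIT | VC [6]
  [5] addr=0xa blk=2 s=0: L1-HIT | VC [6]
  [6] addr=0xa blk=2 s=0: L1-HIT | VC [6]
  [7] addr=0x19 blk=6 s=0: VC-HIT | VC [2]
  [8] addr=0x8 blk=2 s=0: VC-HIT | VC [6]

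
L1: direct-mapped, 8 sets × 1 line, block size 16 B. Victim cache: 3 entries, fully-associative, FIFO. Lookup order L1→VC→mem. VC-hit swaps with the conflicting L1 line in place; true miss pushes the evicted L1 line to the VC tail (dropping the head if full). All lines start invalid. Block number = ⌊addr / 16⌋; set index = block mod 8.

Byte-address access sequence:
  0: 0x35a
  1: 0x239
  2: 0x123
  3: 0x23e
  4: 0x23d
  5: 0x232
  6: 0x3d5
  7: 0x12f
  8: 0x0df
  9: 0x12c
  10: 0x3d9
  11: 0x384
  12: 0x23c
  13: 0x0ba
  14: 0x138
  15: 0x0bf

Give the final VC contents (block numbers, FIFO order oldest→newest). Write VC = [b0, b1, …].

VC = [13, 35, 19]

#0 0x35a→b53/s5 MISS; vc=[]
#1 0x239→b35/s3 MISS; vc=[]
#2 0x123→b18/s2 MISS; vc=[]
#3 0x23e→b35/s3 L1-HIT; vc=[]
#4 0x23d→b35/s3 L1-HIT; vc=[]
#5 0x232→b35/s3 L1-HIT; vc=[]
#6 0x3d5→b61/s5 MISS; vc=[53]
#7 0x12f→b18/s2 L1-HIT; vc=[53]
#8 0xdf→b13/s5 MISS; vc=[53,61]
#9 0x12c→b18/s2 L1-HIT; vc=[53,61]
#10 0x3d9→b61/s5 VC-HIT; vc=[53,13]
#11 0x384→b56/s0 MISS; vc=[53,13]
#12 0x23c→b35/s3 L1-HIT; vc=[53,13]
#13 0xba→b11/s3 MISS; vc=[53,13,35]
#14 0x138→b19/s3 MISS; vc=[13,35,11]
#15 0xbf→b11/s3 VC-HIT; vc=[13,35,19]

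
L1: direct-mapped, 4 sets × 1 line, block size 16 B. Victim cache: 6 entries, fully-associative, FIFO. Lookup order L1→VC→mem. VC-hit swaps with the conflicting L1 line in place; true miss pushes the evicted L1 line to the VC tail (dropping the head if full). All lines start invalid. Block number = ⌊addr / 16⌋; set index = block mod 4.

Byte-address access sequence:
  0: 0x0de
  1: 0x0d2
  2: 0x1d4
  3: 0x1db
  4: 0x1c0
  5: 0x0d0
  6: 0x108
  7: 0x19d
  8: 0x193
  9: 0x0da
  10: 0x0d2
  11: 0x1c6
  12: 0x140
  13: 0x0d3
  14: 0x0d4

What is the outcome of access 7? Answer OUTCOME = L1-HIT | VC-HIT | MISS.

OUTCOME = MISS

#0 0xde→b13/s1 MISS; vc=[]
#1 0xd2→b13/s1 L1-HIT; vc=[]
#2 0x1d4→b29/s1 MISS; vc=[13]
#3 0x1db→b29/s1 L1-HIT; vc=[13]
#4 0x1c0→b28/s0 MISS; vc=[13]
#5 0xd0→b13/s1 VC-HIT; vc=[29]
#6 0x108→b16/s0 MISS; vc=[29,28]
#7 0x19d→b25/s1 MISS; vc=[29,28,13]
#8 0x193→b25/s1 L1-HIT; vc=[29,28,13]
#9 0xda→b13/s1 VC-HIT; vc=[29,28,25]
#10 0xd2→b13/s1 L1-HIT; vc=[29,28,25]
#11 0x1c6→b28/s0 VC-HIT; vc=[29,16,25]
#12 0x140→b20/s0 MISS; vc=[29,16,25,28]
#13 0xd3→b13/s1 L1-HIT; vc=[29,16,25,28]
#14 0xd4→b13/s1 L1-HIT; vc=[29,16,25,28]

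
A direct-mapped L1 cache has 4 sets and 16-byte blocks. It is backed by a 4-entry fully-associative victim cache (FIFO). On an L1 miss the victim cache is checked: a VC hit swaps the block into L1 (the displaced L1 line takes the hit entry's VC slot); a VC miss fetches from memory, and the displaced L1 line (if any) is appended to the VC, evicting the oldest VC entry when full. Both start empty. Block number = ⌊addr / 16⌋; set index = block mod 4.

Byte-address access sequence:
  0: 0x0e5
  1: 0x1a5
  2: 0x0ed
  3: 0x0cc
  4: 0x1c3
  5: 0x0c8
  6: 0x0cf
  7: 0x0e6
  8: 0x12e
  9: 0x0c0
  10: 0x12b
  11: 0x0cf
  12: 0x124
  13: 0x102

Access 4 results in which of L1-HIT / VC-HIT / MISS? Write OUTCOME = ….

#0 0xe5→b14/s2 MISS; vc=[]
#1 0x1a5→b26/s2 MISS; vc=[14]
#2 0xed→b14/s2 VC-HIT; vc=[26]
#3 0xcc→b12/s0 MISS; vc=[26]
#4 0x1c3→b28/s0 MISS; vc=[26,12]
#5 0xc8→b12/s0 VC-HIT; vc=[26,28]
#6 0xcf→b12/s0 L1-HIT; vc=[26,28]
#7 0xe6→b14/s2 L1-HIT; vc=[26,28]
#8 0x12e→b18/s2 MISS; vc=[26,28,14]
#9 0xc0→b12/s0 L1-HIT; vc=[26,28,14]
#10 0x12b→b18/s2 L1-HIT; vc=[26,28,14]
#11 0xcf→b12/s0 L1-HIT; vc=[26,28,14]
#12 0x124→b18/s2 L1-HIT; vc=[26,28,14]
#13 0x102→b16/s0 MISS; vc=[26,28,14,12]

OUTCOME = MISS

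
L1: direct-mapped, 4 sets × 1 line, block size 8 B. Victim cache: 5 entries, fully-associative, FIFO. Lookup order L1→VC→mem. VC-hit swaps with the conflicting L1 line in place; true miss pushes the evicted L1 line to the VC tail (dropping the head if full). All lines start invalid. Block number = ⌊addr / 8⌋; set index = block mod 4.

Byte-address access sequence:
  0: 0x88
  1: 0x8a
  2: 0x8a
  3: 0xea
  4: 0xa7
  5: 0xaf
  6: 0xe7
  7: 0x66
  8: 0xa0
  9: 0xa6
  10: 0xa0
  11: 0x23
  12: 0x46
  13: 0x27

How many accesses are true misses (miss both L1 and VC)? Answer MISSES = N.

0: 0x88 (blk 17, set 1) → MISS  vc=[]
1: 0x8a (blk 17, set 1) → L1-HIT  vc=[]
2: 0x8a (blk 17, set 1) → L1-HIT  vc=[]
3: 0xea (blk 29, set 1) → MISS  vc=[17]
4: 0xa7 (blk 20, set 0) → MISS  vc=[17]
5: 0xaf (blk 21, set 1) → MISS  vc=[17, 29]
6: 0xe7 (blk 28, set 0) → MISS  vc=[17, 29, 20]
7: 0x66 (blk 12, set 0) → MISS  vc=[17, 29, 20, 28]
8: 0xa0 (blk 20, set 0) → VC-HIT  vc=[17, 29, 12, 28]
9: 0xa6 (blk 20, set 0) → L1-HIT  vc=[17, 29, 12, 28]
10: 0xa0 (blk 20, set 0) → L1-HIT  vc=[17, 29, 12, 28]
11: 0x23 (blk 4, set 0) → MISS  vc=[17, 29, 12, 28, 20]
12: 0x46 (blk 8, set 0) → MISS  vc=[29, 12, 28, 20, 4]
13: 0x27 (blk 4, set 0) → VC-HIT  vc=[29, 12, 28, 20, 8]

MISSES = 8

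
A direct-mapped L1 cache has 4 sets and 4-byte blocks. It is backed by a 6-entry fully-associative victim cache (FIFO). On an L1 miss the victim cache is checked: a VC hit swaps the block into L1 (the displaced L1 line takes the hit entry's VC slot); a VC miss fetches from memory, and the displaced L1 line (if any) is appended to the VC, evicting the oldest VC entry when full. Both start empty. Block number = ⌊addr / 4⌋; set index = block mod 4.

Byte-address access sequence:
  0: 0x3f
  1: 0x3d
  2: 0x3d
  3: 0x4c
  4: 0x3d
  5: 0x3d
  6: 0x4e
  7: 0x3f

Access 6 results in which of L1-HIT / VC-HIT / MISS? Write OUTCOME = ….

OUTCOME = VC-HIT

  [0] addr=0x3f blk=15 s=3: MISS | VC []
  [1] addr=0x3d blk=15 s=3: L1-HIT | VC []
  [2] addr=0x3d blk=15 s=3: L1-HIT | VC []
  [3] addr=0x4c blk=19 s=3: MISS | VC [15]
  [4] addr=0x3d blk=15 s=3: VC-HIT | VC [19]
  [5] addr=0x3d blk=15 s=3: L1-HIT | VC [19]
  [6] addr=0x4e blk=19 s=3: VC-HIT | VC [15]
  [7] addr=0x3f blk=15 s=3: VC-HIT | VC [19]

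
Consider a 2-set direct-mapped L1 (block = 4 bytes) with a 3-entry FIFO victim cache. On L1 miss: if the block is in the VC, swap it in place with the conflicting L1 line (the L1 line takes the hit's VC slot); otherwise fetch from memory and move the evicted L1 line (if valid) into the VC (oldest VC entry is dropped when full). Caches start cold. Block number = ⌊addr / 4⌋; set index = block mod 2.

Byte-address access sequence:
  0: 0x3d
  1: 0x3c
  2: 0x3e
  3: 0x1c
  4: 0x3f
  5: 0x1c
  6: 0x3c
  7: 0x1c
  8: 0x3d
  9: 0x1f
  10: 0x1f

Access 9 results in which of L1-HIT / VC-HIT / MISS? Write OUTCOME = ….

0: 0x3d (blk 15, set 1) → MISS  vc=[]
1: 0x3c (blk 15, set 1) → L1-HIT  vc=[]
2: 0x3e (blk 15, set 1) → L1-HIT  vc=[]
3: 0x1c (blk 7, set 1) → MISS  vc=[15]
4: 0x3f (blk 15, set 1) → VC-HIT  vc=[7]
5: 0x1c (blk 7, set 1) → VC-HIT  vc=[15]
6: 0x3c (blk 15, set 1) → VC-HIT  vc=[7]
7: 0x1c (blk 7, set 1) → VC-HIT  vc=[15]
8: 0x3d (blk 15, set 1) → VC-HIT  vc=[7]
9: 0x1f (blk 7, set 1) → VC-HIT  vc=[15]
10: 0x1f (blk 7, set 1) → L1-HIT  vc=[15]

OUTCOME = VC-HIT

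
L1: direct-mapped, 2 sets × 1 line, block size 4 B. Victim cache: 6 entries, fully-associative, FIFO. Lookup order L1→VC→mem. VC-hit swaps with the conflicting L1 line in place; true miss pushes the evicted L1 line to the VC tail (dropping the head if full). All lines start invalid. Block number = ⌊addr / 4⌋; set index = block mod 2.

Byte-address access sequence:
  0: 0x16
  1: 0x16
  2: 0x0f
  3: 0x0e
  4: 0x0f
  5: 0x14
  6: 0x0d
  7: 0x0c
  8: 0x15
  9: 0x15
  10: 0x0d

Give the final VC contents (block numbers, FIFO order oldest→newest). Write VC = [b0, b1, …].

  [0] addr=0x16 blk=5 s=1: MISS | VC []
  [1] addr=0x16 blk=5 s=1: L1-HIT | VC []
  [2] addr=0xf blk=3 s=1: MISS | VC [5]
  [3] addr=0xe blk=3 s=1: L1-HIT | VC [5]
  [4] addr=0xf blk=3 s=1: L1-HIT | VC [5]
  [5] addr=0x14 blk=5 s=1: VC-HIT | VC [3]
  [6] addr=0xd blk=3 s=1: VC-HIT | VC [5]
  [7] addr=0xc blk=3 s=1: L1-HIT | VC [5]
  [8] addr=0x15 blk=5 s=1: VC-HIT | VC [3]
  [9] addr=0x15 blk=5 s=1: L1-HIT | VC [3]
  [10] addr=0xd blk=3 s=1: VC-HIT | VC [5]

VC = [5]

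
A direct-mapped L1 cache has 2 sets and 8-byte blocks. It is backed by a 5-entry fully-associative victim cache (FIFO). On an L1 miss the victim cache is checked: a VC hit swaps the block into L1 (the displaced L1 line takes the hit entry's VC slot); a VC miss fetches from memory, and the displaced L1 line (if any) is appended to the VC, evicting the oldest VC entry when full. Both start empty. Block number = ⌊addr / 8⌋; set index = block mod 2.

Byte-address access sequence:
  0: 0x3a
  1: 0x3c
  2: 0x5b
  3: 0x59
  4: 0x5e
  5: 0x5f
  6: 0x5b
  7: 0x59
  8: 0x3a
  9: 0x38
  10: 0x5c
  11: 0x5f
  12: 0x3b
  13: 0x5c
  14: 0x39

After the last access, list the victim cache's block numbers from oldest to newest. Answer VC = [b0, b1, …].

VC = [11]

0: 0x3a (blk 7, set 1) → MISS  vc=[]
1: 0x3c (blk 7, set 1) → L1-HIT  vc=[]
2: 0x5b (blk 11, set 1) → MISS  vc=[7]
3: 0x59 (blk 11, set 1) → L1-HIT  vc=[7]
4: 0x5e (blk 11, set 1) → L1-HIT  vc=[7]
5: 0x5f (blk 11, set 1) → L1-HIT  vc=[7]
6: 0x5b (blk 11, set 1) → L1-HIT  vc=[7]
7: 0x59 (blk 11, set 1) → L1-HIT  vc=[7]
8: 0x3a (blk 7, set 1) → VC-HIT  vc=[11]
9: 0x38 (blk 7, set 1) → L1-HIT  vc=[11]
10: 0x5c (blk 11, set 1) → VC-HIT  vc=[7]
11: 0x5f (blk 11, set 1) → L1-HIT  vc=[7]
12: 0x3b (blk 7, set 1) → VC-HIT  vc=[11]
13: 0x5c (blk 11, set 1) → VC-HIT  vc=[7]
14: 0x39 (blk 7, set 1) → VC-HIT  vc=[11]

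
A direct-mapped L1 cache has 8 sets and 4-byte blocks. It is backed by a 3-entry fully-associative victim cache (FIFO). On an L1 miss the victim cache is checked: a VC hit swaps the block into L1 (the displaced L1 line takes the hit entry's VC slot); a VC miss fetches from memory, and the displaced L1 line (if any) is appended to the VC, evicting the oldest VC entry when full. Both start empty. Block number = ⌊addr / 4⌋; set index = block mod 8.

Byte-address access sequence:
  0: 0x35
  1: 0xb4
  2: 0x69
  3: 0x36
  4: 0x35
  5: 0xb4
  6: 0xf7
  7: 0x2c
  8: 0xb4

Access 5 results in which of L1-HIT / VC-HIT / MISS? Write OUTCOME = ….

OUTCOME = VC-HIT

0: 0x35 (blk 13, set 5) → MISS  vc=[]
1: 0xb4 (blk 45, set 5) → MISS  vc=[13]
2: 0x69 (blk 26, set 2) → MISS  vc=[13]
3: 0x36 (blk 13, set 5) → VC-HIT  vc=[45]
4: 0x35 (blk 13, set 5) → L1-HIT  vc=[45]
5: 0xb4 (blk 45, set 5) → VC-HIT  vc=[13]
6: 0xf7 (blk 61, set 5) → MISS  vc=[13, 45]
7: 0x2c (blk 11, set 3) → MISS  vc=[13, 45]
8: 0xb4 (blk 45, set 5) → VC-HIT  vc=[13, 61]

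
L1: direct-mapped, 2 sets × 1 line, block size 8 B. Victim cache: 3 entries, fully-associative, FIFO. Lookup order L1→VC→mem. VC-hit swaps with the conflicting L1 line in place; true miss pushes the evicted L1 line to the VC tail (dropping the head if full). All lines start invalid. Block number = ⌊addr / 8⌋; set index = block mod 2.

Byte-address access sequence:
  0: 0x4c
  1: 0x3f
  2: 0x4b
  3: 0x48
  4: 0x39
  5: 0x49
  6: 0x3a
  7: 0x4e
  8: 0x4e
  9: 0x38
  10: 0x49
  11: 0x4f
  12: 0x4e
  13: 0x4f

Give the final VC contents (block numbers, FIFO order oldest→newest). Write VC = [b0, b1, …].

0: 0x4c (blk 9, set 1) → MISS  vc=[]
1: 0x3f (blk 7, set 1) → MISS  vc=[9]
2: 0x4b (blk 9, set 1) → VC-HIT  vc=[7]
3: 0x48 (blk 9, set 1) → L1-HIT  vc=[7]
4: 0x39 (blk 7, set 1) → VC-HIT  vc=[9]
5: 0x49 (blk 9, set 1) → VC-HIT  vc=[7]
6: 0x3a (blk 7, set 1) → VC-HIT  vc=[9]
7: 0x4e (blk 9, set 1) → VC-HIT  vc=[7]
8: 0x4e (blk 9, set 1) → L1-HIT  vc=[7]
9: 0x38 (blk 7, set 1) → VC-HIT  vc=[9]
10: 0x49 (blk 9, set 1) → VC-HIT  vc=[7]
11: 0x4f (blk 9, set 1) → L1-HIT  vc=[7]
12: 0x4e (blk 9, set 1) → L1-HIT  vc=[7]
13: 0x4f (blk 9, set 1) → L1-HIT  vc=[7]

VC = [7]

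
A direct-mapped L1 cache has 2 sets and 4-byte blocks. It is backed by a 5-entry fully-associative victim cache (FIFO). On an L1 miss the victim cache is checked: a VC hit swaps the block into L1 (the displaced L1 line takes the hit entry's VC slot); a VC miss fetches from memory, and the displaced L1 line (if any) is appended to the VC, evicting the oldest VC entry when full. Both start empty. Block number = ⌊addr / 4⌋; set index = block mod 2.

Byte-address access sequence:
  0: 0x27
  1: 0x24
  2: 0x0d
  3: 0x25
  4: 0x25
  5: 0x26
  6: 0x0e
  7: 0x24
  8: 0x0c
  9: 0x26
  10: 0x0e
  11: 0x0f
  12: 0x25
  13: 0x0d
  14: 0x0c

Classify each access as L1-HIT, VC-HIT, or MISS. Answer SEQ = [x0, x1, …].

#0 0x27→b9/s1 MISS; vc=[]
#1 0x24→b9/s1 L1-HIT; vc=[]
#2 0xd→b3/s1 MISS; vc=[9]
#3 0x25→b9/s1 VC-HIT; vc=[3]
#4 0x25→b9/s1 L1-HIT; vc=[3]
#5 0x26→b9/s1 L1-HIT; vc=[3]
#6 0xe→b3/s1 VC-HIT; vc=[9]
#7 0x24→b9/s1 VC-HIT; vc=[3]
#8 0xc→b3/s1 VC-HIT; vc=[9]
#9 0x26→b9/s1 VC-HIT; vc=[3]
#10 0xe→b3/s1 VC-HIT; vc=[9]
#11 0xf→b3/s1 L1-HIT; vc=[9]
#12 0x25→b9/s1 VC-HIT; vc=[3]
#13 0xd→b3/s1 VC-HIT; vc=[9]
#14 0xc→b3/s1 L1-HIT; vc=[9]

SEQ = [MISS, L1-HIT, MISS, VC-HIT, L1-HIT, L1-HIT, VC-HIT, VC-HIT, VC-HIT, VC-HIT, VC-HIT, L1-HIT, VC-HIT, VC-HIT, L1-HIT]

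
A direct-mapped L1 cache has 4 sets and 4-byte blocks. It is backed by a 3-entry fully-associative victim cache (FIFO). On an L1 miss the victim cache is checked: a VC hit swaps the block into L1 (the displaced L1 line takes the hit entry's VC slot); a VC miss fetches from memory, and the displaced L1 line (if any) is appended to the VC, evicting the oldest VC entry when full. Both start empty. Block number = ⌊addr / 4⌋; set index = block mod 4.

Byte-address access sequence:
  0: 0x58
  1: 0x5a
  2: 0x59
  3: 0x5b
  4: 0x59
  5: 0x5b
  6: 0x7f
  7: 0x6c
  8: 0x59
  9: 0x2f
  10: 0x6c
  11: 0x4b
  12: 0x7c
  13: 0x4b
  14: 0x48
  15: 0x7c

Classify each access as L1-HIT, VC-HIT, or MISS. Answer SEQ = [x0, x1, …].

SEQ = [MISS, L1-HIT, L1-HIT, L1-HIT, L1-HIT, L1-HIT, MISS, MISS, L1-HIT, MISS, VC-HIT, MISS, VC-HIT, L1-HIT, L1-HIT, L1-HIT]

0: 0x58 (blk 22, set 2) → MISS  vc=[]
1: 0x5a (blk 22, set 2) → L1-HIT  vc=[]
2: 0x59 (blk 22, set 2) → L1-HIT  vc=[]
3: 0x5b (blk 22, set 2) → L1-HIT  vc=[]
4: 0x59 (blk 22, set 2) → L1-HIT  vc=[]
5: 0x5b (blk 22, set 2) → L1-HIT  vc=[]
6: 0x7f (blk 31, set 3) → MISS  vc=[]
7: 0x6c (blk 27, set 3) → MISS  vc=[31]
8: 0x59 (blk 22, set 2) → L1-HIT  vc=[31]
9: 0x2f (blk 11, set 3) → MISS  vc=[31, 27]
10: 0x6c (blk 27, set 3) → VC-HIT  vc=[31, 11]
11: 0x4b (blk 18, set 2) → MISS  vc=[31, 11, 22]
12: 0x7c (blk 31, set 3) → VC-HIT  vc=[27, 11, 22]
13: 0x4b (blk 18, set 2) → L1-HIT  vc=[27, 11, 22]
14: 0x48 (blk 18, set 2) → L1-HIT  vc=[27, 11, 22]
15: 0x7c (blk 31, set 3) → L1-HIT  vc=[27, 11, 22]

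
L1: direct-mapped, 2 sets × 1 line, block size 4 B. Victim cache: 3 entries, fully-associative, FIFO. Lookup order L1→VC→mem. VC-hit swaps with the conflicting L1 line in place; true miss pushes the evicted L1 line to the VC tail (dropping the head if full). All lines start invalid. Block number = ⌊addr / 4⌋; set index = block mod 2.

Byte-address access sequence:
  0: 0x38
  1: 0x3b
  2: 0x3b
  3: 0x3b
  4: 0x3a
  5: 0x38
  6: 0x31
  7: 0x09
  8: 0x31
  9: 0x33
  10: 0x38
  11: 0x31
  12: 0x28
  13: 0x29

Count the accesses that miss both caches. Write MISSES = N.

#0 0x38→b14/s0 MISS; vc=[]
#1 0x3b→b14/s0 L1-HIT; vc=[]
#2 0x3b→b14/s0 L1-HIT; vc=[]
#3 0x3b→b14/s0 L1-HIT; vc=[]
#4 0x3a→b14/s0 L1-HIT; vc=[]
#5 0x38→b14/s0 L1-HIT; vc=[]
#6 0x31→b12/s0 MISS; vc=[14]
#7 0x9→b2/s0 MISS; vc=[14,12]
#8 0x31→b12/s0 VC-HIT; vc=[14,2]
#9 0x33→b12/s0 L1-HIT; vc=[14,2]
#10 0x38→b14/s0 VC-HIT; vc=[12,2]
#11 0x31→b12/s0 VC-HIT; vc=[14,2]
#12 0x28→b10/s0 MISS; vc=[14,2,12]
#13 0x29→b10/s0 L1-HIT; vc=[14,2,12]

MISSES = 4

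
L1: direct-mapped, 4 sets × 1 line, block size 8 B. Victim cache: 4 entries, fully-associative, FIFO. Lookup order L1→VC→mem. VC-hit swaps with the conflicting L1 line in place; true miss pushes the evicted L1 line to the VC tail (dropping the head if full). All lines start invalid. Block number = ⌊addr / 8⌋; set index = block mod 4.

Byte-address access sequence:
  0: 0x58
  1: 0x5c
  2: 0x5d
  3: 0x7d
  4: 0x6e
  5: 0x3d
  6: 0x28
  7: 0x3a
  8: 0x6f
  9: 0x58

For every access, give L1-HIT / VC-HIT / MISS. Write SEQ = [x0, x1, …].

SEQ = [MISS, L1-HIT, L1-HIT, MISS, MISS, MISS, MISS, L1-HIT, VC-HIT, VC-HIT]

0: 0x58 (blk 11, set 3) → MISS  vc=[]
1: 0x5c (blk 11, set 3) → L1-HIT  vc=[]
2: 0x5d (blk 11, set 3) → L1-HIT  vc=[]
3: 0x7d (blk 15, set 3) → MISS  vc=[11]
4: 0x6e (blk 13, set 1) → MISS  vc=[11]
5: 0x3d (blk 7, set 3) → MISS  vc=[11, 15]
6: 0x28 (blk 5, set 1) → MISS  vc=[11, 15, 13]
7: 0x3a (blk 7, set 3) → L1-HIT  vc=[11, 15, 13]
8: 0x6f (blk 13, set 1) → VC-HIT  vc=[11, 15, 5]
9: 0x58 (blk 11, set 3) → VC-HIT  vc=[7, 15, 5]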